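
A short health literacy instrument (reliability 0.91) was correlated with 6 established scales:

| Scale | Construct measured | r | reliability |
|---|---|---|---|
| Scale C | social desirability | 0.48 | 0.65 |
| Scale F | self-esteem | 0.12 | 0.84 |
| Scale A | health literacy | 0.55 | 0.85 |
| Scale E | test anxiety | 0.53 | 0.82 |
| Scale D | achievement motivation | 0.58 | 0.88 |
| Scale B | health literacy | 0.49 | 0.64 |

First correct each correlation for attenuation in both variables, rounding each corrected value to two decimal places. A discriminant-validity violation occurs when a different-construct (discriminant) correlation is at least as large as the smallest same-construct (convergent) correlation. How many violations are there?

1

Disattenuated r (r / √(r_scale · r_new)):
  Scale C (disc): 0.48 / √(0.65·0.91) = 0.62
  Scale F (disc): 0.12 / √(0.84·0.91) = 0.14
  Scale A (conv): 0.55 / √(0.85·0.91) = 0.63
  Scale E (disc): 0.53 / √(0.82·0.91) = 0.61
  Scale D (disc): 0.58 / √(0.88·0.91) = 0.65
  Scale B (conv): 0.49 / √(0.64·0.91) = 0.64
Smallest convergent = 0.63. Discriminant values: 0.62, 0.14, 0.61, 0.65; count ≥ 0.63 → 1.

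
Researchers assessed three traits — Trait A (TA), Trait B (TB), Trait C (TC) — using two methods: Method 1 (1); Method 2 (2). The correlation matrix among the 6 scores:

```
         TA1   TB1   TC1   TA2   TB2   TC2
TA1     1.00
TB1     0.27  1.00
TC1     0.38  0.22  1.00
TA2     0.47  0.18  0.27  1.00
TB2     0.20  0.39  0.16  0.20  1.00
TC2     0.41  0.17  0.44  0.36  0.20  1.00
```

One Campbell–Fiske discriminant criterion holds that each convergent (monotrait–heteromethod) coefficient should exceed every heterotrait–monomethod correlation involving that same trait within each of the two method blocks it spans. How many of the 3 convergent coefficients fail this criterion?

Each convergent coefficient versus the relevant comparison correlations:
TA (methods 1·2): 0.47 vs {0.27, 0.20, 0.38, 0.36} → pass.
TB (methods 1·2): 0.39 vs {0.27, 0.20, 0.22, 0.20} → pass.
TC (methods 1·2): 0.44 vs {0.38, 0.36, 0.22, 0.20} → pass.
0 of 3 fail.

0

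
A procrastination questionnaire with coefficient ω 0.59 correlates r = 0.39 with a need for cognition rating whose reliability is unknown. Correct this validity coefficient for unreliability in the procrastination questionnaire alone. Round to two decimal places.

Single correction: r_c = r_obs / √r_xx = 0.39 / √0.59 = 0.39 / 0.7681 ≈ 0.51.

0.51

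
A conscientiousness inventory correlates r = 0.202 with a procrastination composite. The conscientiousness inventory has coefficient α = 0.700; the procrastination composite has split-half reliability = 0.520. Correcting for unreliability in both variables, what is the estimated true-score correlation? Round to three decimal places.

r_true = r_obs / √(r_xx · r_yy) = 0.202 / √(0.700 × 0.520) = 0.202 / √0.364000 = 0.202 / 0.6033 ≈ 0.335.

0.335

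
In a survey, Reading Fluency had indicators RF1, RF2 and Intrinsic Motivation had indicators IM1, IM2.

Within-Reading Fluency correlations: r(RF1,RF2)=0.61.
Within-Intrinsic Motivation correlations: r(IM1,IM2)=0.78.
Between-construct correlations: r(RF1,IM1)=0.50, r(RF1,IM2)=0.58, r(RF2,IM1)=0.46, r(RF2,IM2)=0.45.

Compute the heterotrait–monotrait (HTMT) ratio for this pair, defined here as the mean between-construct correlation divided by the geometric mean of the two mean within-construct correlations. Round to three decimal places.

Mean between = 1.99/4 = 0.4975.
Mean within-RF = 0.61/1 = 0.6100; mean within-IM = 0.78/1 = 0.7800.
Geometric mean = √(0.6100 × 0.7800) = 0.6898.
HTMT = 0.4975 / 0.6898 = 0.721.

0.721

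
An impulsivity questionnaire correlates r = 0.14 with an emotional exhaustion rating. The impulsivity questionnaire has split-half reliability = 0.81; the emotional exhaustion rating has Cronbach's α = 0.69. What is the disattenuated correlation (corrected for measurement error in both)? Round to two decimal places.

r_true = r_obs / √(r_xx · r_yy) = 0.14 / √(0.81 × 0.69) = 0.14 / √0.5589 = 0.14 / 0.7476 ≈ 0.19.

0.19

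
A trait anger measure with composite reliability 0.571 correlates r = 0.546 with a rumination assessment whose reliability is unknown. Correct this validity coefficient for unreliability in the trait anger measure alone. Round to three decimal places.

0.723

Single correction: r_c = r_obs / √r_xx = 0.546 / √0.571 = 0.546 / 0.7556 ≈ 0.723.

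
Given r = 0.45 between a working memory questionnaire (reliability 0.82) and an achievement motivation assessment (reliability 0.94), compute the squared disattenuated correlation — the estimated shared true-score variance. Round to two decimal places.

0.26

Disattenuated r = 0.45 / √(0.82 × 0.94) = 0.45 / 0.8780 = 0.5125.
Shared true-score variance = 0.5125² = 0.2627 ≈ 0.26.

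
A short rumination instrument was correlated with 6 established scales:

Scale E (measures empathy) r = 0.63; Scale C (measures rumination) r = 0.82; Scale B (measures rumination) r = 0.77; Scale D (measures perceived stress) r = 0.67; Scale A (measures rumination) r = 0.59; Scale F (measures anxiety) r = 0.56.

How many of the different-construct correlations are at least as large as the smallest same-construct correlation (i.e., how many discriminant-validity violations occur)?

2

Convergent (same construct = rumination): Scale C, Scale B, Scale A.
Smallest convergent = 0.59. Discriminant values: 0.63, 0.67, 0.56; count ≥ 0.59 → 2.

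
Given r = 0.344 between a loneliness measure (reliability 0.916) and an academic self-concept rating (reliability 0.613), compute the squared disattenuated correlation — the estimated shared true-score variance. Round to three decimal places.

Disattenuated r = 0.344 / √(0.916 × 0.613) = 0.344 / 0.7493 = 0.4591.
Shared true-score variance = 0.4591² = 0.2108 ≈ 0.211.

0.211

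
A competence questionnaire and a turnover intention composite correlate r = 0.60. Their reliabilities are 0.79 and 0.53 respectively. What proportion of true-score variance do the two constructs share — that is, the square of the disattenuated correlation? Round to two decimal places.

Disattenuated r = 0.60 / √(0.79 × 0.53) = 0.60 / 0.6471 = 0.9272.
Shared true-score variance = 0.9272² = 0.8597 ≈ 0.86.

0.86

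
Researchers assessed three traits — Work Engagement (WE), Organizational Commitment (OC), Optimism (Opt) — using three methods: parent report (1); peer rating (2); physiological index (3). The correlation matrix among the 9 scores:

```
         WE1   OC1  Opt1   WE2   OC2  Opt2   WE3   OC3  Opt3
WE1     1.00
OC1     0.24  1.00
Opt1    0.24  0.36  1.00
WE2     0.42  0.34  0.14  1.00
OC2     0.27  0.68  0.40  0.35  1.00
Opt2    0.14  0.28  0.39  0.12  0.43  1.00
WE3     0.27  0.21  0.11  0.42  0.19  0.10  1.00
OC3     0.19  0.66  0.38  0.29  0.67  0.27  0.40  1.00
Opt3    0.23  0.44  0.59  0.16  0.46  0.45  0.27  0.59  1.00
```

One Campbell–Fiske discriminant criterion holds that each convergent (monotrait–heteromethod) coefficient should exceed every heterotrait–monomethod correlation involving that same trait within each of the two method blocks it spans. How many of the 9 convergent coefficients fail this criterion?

4

Each convergent coefficient versus the relevant comparison correlations:
WE (methods 1·2): 0.42 vs {0.24, 0.35, 0.24, 0.12} → pass.
WE (methods 1·3): 0.27 vs {0.24, 0.40, 0.24, 0.27} → fail.
WE (methods 2·3): 0.42 vs {0.35, 0.40, 0.12, 0.27} → pass.
OC (methods 1·2): 0.68 vs {0.24, 0.35, 0.36, 0.43} → pass.
OC (methods 1·3): 0.66 vs {0.24, 0.40, 0.36, 0.59} → pass.
OC (methods 2·3): 0.67 vs {0.35, 0.40, 0.43, 0.59} → pass.
Opt (methods 1·2): 0.39 vs {0.24, 0.12, 0.36, 0.43} → fail.
Opt (methods 1·3): 0.59 vs {0.24, 0.27, 0.36, 0.59} → fail.
Opt (methods 2·3): 0.45 vs {0.12, 0.27, 0.43, 0.59} → fail.
4 of 9 fail.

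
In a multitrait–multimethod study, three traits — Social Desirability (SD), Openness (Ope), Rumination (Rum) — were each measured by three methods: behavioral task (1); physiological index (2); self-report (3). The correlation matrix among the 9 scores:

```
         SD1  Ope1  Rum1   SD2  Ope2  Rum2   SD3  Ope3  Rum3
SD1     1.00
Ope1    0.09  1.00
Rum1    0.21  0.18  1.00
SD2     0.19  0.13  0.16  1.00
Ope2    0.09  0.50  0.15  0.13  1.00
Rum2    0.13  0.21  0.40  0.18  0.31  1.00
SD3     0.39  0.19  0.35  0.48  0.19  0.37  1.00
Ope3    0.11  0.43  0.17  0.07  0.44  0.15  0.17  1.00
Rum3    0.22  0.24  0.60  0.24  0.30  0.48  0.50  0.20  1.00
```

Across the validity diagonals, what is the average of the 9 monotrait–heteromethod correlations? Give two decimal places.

0.43

Convergent values: 0.19, 0.39, 0.48, 0.50, 0.43, 0.44, 0.40, 0.60, 0.48; mean = 3.91/9 = 0.43.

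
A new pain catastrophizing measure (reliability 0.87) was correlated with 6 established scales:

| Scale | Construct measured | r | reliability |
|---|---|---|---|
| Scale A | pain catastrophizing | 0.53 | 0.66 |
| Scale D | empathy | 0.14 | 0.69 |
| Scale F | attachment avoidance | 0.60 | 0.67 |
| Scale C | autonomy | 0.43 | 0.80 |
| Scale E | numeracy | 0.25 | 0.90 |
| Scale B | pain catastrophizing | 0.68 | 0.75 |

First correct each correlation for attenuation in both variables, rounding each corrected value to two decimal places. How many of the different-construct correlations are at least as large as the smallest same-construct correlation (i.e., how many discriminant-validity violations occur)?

1

Disattenuated r (r / √(r_scale · r_new)):
  Scale A (conv): 0.53 / √(0.66·0.87) = 0.70
  Scale D (disc): 0.14 / √(0.69·0.87) = 0.18
  Scale F (disc): 0.60 / √(0.67·0.87) = 0.79
  Scale C (disc): 0.43 / √(0.80·0.87) = 0.52
  Scale E (disc): 0.25 / √(0.90·0.87) = 0.28
  Scale B (conv): 0.68 / √(0.75·0.87) = 0.84
Smallest convergent = 0.70. Discriminant values: 0.18, 0.79, 0.52, 0.28; count ≥ 0.70 → 1.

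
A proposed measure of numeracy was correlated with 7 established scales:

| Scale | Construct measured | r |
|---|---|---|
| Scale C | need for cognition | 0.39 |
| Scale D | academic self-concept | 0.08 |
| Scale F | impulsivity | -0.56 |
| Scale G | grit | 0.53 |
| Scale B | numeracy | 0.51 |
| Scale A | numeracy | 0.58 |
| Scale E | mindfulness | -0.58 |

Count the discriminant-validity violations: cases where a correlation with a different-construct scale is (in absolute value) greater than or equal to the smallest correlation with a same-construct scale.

Convergent (same construct = numeracy): Scale B, Scale A.
Smallest convergent = 0.51. Discriminant |r|: 0.39, 0.08, 0.56, 0.53, 0.58; count ≥ 0.51 → 3.

3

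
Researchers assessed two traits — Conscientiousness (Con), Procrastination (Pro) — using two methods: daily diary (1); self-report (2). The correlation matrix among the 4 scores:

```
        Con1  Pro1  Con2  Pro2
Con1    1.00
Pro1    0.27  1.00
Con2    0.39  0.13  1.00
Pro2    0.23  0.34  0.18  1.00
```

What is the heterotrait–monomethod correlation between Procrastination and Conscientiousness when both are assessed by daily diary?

Different traits, same method: r(Pro1, Con1) = 0.27.

0.27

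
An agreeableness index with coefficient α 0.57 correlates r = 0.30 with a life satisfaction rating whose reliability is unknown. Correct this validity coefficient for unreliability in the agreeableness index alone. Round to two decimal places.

0.40

Single correction: r_c = r_obs / √r_xx = 0.30 / √0.57 = 0.30 / 0.7550 ≈ 0.40.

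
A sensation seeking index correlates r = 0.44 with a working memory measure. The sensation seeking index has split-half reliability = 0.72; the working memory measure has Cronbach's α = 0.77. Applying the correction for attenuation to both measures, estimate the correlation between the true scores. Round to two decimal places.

r_true = r_obs / √(r_xx · r_yy) = 0.44 / √(0.72 × 0.77) = 0.44 / √0.5544 = 0.44 / 0.7446 ≈ 0.59.

0.59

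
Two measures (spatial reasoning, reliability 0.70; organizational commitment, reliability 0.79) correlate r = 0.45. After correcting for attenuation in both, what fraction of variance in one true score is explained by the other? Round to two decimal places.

0.37

Disattenuated r = 0.45 / √(0.70 × 0.79) = 0.45 / 0.7436 = 0.6052.
Shared true-score variance = 0.6052² = 0.3663 ≈ 0.37.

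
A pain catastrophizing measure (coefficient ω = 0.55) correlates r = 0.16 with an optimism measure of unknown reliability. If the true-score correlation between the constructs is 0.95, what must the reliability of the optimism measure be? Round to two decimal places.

0.05

r_true = r_obs / √(r_xx · r_yy) ⇒ 0.95 = 0.16 / √(0.55 · r_yy).
√(0.55 · r_yy) = 0.16 / 0.95 = 0.1684; 0.55 · r_yy = 0.0284; r_yy = 0.0284 / 0.55 ≈ 0.05.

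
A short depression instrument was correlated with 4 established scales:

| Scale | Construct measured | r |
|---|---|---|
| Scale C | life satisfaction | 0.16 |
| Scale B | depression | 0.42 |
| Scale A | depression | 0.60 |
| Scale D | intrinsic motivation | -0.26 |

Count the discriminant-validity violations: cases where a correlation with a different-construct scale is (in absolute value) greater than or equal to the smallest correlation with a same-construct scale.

0

Convergent (same construct = depression): Scale B, Scale A.
Smallest convergent = 0.42. Discriminant |r|: 0.16, 0.26; count ≥ 0.42 → 0.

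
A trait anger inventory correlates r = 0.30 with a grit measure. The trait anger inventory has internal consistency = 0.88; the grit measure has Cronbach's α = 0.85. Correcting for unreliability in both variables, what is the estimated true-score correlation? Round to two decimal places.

r_true = r_obs / √(r_xx · r_yy) = 0.30 / √(0.88 × 0.85) = 0.30 / √0.7480 = 0.30 / 0.8649 ≈ 0.35.

0.35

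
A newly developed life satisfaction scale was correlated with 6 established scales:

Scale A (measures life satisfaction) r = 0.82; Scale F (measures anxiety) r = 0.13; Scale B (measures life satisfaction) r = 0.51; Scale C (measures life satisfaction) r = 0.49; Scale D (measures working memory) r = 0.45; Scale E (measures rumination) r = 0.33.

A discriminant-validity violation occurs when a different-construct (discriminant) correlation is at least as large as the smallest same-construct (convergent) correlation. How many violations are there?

Convergent (same construct = life satisfaction): Scale A, Scale B, Scale C.
Smallest convergent = 0.49. Discriminant values: 0.13, 0.45, 0.33; count ≥ 0.49 → 0.

0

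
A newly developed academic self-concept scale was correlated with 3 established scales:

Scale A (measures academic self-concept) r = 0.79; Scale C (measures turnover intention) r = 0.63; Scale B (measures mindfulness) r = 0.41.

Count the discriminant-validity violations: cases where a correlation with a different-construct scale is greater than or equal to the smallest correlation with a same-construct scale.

Convergent (same construct = academic self-concept): Scale A.
Smallest convergent = 0.79. Discriminant values: 0.63, 0.41; count ≥ 0.79 → 0.

0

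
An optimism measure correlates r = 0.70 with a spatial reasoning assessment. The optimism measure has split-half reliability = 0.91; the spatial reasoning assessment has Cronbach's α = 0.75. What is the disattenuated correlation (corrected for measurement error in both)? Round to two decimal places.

0.85

r_true = r_obs / √(r_xx · r_yy) = 0.70 / √(0.91 × 0.75) = 0.70 / √0.6825 = 0.70 / 0.8261 ≈ 0.85.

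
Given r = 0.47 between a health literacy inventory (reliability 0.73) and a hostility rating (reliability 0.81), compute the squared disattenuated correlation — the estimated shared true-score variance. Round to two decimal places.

0.37

Disattenuated r = 0.47 / √(0.73 × 0.81) = 0.47 / 0.7690 = 0.6112.
Shared true-score variance = 0.6112² = 0.3736 ≈ 0.37.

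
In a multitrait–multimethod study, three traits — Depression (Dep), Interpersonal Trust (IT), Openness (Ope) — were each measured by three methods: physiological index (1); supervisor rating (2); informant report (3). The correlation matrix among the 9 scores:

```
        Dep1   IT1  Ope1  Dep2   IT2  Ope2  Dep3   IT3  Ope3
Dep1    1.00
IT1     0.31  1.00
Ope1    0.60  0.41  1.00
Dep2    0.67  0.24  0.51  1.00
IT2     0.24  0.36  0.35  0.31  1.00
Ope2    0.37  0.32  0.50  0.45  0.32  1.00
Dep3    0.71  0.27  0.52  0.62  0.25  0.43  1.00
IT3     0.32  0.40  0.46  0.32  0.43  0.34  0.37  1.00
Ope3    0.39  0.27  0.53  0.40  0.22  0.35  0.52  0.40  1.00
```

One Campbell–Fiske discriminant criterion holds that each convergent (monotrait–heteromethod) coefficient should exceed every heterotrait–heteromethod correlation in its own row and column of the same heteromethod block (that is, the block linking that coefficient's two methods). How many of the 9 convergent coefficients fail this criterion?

Convergent coefficients and their comparison sets:
Dep (methods 1·2): 0.67 vs {0.24, 0.24, 0.37, 0.51} → pass.
Dep (methods 1·3): 0.71 vs {0.32, 0.27, 0.39, 0.52} → pass.
Dep (methods 2·3): 0.62 vs {0.32, 0.25, 0.40, 0.43} → pass.
IT (methods 1·2): 0.36 vs {0.24, 0.24, 0.32, 0.35} → pass.
IT (methods 1·3): 0.40 vs {0.27, 0.32, 0.27, 0.46} → fail.
IT (methods 2·3): 0.43 vs {0.25, 0.32, 0.22, 0.34} → pass.
Ope (methods 1·2): 0.50 vs {0.51, 0.37, 0.35, 0.32} → fail.
Ope (methods 1·3): 0.53 vs {0.52, 0.39, 0.46, 0.27} → pass.
Ope (methods 2·3): 0.35 vs {0.43, 0.40, 0.34, 0.22} → fail.
3 of 9 fail.

3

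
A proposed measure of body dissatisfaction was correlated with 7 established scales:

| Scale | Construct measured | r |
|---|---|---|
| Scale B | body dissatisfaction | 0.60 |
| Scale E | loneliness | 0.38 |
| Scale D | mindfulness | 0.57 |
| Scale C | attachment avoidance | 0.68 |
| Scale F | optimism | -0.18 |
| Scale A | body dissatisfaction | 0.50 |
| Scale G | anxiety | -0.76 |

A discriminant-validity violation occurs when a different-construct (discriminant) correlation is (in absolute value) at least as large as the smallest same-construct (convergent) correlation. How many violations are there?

Convergent (same construct = body dissatisfaction): Scale B, Scale A.
Smallest convergent = 0.50. Discriminant |r|: 0.38, 0.57, 0.68, 0.18, 0.76; count ≥ 0.50 → 3.

3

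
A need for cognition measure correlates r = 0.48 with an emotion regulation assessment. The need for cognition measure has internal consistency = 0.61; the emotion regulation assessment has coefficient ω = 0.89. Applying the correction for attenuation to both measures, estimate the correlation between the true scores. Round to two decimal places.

0.65

r_true = r_obs / √(r_xx · r_yy) = 0.48 / √(0.61 × 0.89) = 0.48 / √0.5429 = 0.48 / 0.7368 ≈ 0.65.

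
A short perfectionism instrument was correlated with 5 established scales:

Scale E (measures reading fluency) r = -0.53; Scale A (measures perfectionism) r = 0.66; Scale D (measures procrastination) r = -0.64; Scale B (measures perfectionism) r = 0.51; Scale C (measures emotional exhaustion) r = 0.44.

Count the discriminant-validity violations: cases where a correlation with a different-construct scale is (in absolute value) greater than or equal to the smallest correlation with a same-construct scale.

2

Convergent (same construct = perfectionism): Scale A, Scale B.
Smallest convergent = 0.51. Discriminant |r|: 0.53, 0.64, 0.44; count ≥ 0.51 → 2.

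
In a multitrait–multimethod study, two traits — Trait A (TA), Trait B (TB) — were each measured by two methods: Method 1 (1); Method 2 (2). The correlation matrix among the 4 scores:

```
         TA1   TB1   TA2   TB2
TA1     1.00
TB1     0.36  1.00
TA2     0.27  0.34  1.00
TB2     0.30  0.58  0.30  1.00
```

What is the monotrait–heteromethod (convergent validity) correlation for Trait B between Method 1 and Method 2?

0.58

Same trait (TB), different methods: r(TB1, TB2) = 0.58.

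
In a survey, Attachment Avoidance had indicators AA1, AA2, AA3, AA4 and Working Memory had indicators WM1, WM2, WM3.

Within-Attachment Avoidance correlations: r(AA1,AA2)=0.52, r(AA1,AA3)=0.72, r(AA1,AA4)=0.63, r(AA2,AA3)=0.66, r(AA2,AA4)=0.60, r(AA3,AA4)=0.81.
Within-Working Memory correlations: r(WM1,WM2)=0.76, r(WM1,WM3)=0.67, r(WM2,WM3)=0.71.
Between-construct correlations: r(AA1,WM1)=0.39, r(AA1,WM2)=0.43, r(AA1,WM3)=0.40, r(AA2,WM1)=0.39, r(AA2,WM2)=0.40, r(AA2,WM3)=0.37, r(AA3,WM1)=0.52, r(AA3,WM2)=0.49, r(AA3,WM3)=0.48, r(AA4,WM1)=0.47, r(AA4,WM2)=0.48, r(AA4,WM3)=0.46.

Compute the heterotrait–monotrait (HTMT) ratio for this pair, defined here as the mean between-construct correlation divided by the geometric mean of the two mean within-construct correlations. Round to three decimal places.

Between-construct mean = 5.28/12 = 0.4400.
Mean within-AA = 3.94/6 = 0.6567; mean within-WM = 2.14/3 = 0.7133.
Geometric mean = √(0.6567 × 0.7133) = 0.6844.
HTMT = 0.4400 / 0.6844 = 0.643.

0.643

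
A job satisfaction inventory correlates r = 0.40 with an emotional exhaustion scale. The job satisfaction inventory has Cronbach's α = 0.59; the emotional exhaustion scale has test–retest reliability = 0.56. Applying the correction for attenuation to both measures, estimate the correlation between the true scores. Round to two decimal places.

0.70

r_true = r_obs / √(r_xx · r_yy) = 0.40 / √(0.59 × 0.56) = 0.40 / √0.3304 = 0.40 / 0.5748 ≈ 0.70.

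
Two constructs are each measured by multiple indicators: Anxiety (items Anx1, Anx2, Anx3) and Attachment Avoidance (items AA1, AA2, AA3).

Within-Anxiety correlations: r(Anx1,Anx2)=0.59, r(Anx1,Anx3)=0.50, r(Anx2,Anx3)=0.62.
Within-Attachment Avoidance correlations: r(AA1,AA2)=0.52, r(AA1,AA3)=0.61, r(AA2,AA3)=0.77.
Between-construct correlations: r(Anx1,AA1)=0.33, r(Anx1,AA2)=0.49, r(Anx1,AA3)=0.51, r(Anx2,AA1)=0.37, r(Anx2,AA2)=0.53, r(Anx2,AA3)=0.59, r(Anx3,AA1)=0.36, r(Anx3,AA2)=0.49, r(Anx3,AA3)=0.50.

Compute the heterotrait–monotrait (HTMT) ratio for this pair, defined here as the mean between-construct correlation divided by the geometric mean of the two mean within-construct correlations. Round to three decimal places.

Between-construct mean = 4.17/9 = 0.4633.
Mean within-Anx = 1.71/3 = 0.5700; mean within-AA = 1.90/3 = 0.6333.
Geometric mean = √(0.5700 × 0.6333) = 0.6008.
HTMT = 0.4633 / 0.6008 = 0.771.

0.771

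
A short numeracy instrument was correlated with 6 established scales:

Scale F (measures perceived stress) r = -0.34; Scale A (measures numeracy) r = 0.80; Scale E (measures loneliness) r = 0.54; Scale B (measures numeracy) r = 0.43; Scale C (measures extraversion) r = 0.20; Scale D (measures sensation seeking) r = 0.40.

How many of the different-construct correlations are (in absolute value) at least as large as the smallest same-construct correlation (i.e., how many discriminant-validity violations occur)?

Convergent (same construct = numeracy): Scale A, Scale B.
Smallest convergent = 0.43. Discriminant |r|: 0.34, 0.54, 0.20, 0.40; count ≥ 0.43 → 1.

1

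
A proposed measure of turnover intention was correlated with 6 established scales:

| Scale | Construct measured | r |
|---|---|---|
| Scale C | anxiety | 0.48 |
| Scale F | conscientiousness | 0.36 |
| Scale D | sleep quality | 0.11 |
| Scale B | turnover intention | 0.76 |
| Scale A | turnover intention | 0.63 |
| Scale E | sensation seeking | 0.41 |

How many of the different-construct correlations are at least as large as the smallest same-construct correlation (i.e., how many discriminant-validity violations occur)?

Convergent (same construct = turnover intention): Scale B, Scale A.
Smallest convergent = 0.63. Discriminant values: 0.48, 0.36, 0.11, 0.41; count ≥ 0.63 → 0.

0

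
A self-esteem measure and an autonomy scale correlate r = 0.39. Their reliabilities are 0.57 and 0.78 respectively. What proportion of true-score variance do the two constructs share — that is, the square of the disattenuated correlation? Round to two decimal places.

Disattenuated r = 0.39 / √(0.57 × 0.78) = 0.39 / 0.6668 = 0.5849.
Shared true-score variance = 0.5849² = 0.3421 ≈ 0.34.

0.34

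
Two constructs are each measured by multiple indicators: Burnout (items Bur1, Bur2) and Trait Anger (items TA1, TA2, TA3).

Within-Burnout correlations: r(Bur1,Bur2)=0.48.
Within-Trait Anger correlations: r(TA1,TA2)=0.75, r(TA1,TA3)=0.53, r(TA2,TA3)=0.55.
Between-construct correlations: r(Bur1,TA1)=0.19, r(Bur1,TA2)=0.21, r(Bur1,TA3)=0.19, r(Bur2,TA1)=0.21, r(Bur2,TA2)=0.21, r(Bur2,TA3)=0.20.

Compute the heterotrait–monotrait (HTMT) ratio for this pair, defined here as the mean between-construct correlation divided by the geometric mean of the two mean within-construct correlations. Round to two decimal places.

0.37

Between-construct mean = 1.21/6 = 0.2017.
Mean within-Bur = 0.48/1 = 0.4800; mean within-TA = 1.83/3 = 0.6100.
Geometric mean = √(0.4800 × 0.6100) = 0.5411.
HTMT = 0.2017 / 0.5411 = 0.37.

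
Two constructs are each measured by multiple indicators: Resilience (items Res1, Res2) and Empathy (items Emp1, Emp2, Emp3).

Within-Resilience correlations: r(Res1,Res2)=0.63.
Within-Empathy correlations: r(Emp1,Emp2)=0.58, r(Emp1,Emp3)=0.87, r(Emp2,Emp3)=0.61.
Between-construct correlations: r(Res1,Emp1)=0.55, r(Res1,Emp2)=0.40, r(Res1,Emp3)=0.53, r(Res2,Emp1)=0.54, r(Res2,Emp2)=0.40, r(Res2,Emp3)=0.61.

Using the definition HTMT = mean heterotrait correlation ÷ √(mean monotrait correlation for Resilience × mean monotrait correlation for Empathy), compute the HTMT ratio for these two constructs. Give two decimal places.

Between-construct mean = 3.03/6 = 0.5050.
Mean within-Res = 0.63/1 = 0.6300; mean within-Emp = 2.06/3 = 0.6867.
Geometric mean = √(0.6300 × 0.6867) = 0.6577.
HTMT = 0.5050 / 0.6577 = 0.77.

0.77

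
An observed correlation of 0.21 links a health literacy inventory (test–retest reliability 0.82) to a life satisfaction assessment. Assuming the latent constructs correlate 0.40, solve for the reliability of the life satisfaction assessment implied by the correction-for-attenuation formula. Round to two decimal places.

0.34

r_true = r_obs / √(r_xx · r_yy) ⇒ 0.40 = 0.21 / √(0.82 · r_yy).
√(0.82 · r_yy) = 0.21 / 0.40 = 0.5250; 0.82 · r_yy = 0.2756; r_yy = 0.2756 / 0.82 ≈ 0.34.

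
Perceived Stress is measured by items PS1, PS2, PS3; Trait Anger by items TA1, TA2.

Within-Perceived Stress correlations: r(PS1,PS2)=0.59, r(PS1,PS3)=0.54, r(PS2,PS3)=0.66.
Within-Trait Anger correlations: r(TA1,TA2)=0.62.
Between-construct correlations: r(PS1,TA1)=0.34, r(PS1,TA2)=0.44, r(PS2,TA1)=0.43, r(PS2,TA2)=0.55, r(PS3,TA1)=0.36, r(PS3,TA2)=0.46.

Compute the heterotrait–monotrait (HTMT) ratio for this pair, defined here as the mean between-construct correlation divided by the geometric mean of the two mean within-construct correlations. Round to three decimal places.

Mean heterotrait r = 2.58/6 = 0.4300.
Mean within-PS = 1.79/3 = 0.5967; mean within-TA = 0.62/1 = 0.6200.
Geometric mean = √(0.5967 × 0.6200) = 0.6082.
HTMT = 0.4300 / 0.6082 = 0.707.

0.707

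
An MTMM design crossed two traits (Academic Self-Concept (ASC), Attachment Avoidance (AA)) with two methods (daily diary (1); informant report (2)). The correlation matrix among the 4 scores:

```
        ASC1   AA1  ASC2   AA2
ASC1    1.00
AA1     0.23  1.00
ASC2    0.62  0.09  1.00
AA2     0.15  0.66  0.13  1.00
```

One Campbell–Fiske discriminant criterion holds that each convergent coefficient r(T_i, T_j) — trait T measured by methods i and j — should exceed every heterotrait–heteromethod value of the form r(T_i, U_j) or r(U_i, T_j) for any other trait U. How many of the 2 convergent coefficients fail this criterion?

0

Each convergent coefficient versus the relevant comparison correlations:
ASC (methods 1·2): 0.62 vs {0.15, 0.09} → pass.
AA (methods 1·2): 0.66 vs {0.09, 0.15} → pass.
0 of 2 fail.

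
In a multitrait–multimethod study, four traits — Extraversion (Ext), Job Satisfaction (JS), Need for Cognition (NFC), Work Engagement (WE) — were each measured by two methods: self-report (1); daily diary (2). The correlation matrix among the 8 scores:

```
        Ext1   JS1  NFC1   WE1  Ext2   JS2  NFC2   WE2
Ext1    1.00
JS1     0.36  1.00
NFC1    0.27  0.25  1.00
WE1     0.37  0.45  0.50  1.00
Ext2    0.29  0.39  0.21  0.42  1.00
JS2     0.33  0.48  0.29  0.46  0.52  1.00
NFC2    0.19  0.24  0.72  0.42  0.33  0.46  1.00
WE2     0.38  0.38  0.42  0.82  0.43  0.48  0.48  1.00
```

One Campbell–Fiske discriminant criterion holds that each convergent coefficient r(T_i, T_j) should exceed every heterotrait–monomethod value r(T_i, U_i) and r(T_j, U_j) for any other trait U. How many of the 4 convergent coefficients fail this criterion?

Convergent coefficients and their comparison sets:
Ext (methods 1·2): 0.29 vs {0.36, 0.52, 0.27, 0.33, 0.37, 0.43} → fail.
JS (methods 1·2): 0.48 vs {0.36, 0.52, 0.25, 0.46, 0.45, 0.48} → fail.
NFC (methods 1·2): 0.72 vs {0.27, 0.33, 0.25, 0.46, 0.50, 0.48} → pass.
WE (methods 1·2): 0.82 vs {0.37, 0.43, 0.45, 0.48, 0.50, 0.48} → pass.
2 of 4 fail.

2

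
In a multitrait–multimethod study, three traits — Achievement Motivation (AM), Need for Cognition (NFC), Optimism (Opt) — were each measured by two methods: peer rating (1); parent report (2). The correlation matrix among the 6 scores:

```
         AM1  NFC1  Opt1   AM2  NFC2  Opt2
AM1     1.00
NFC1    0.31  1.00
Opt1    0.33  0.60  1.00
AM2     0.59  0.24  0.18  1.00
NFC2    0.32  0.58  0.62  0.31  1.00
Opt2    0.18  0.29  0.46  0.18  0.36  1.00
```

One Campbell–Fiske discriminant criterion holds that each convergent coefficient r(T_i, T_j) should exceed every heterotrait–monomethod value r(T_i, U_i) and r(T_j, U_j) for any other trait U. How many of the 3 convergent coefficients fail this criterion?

Each convergent coefficient versus the relevant comparison correlations:
AM (methods 1·2): 0.59 vs {0.31, 0.31, 0.33, 0.18} → pass.
NFC (methods 1·2): 0.58 vs {0.31, 0.31, 0.60, 0.36} → fail.
Opt (methods 1·2): 0.46 vs {0.33, 0.18, 0.60, 0.36} → fail.
2 of 3 fail.

2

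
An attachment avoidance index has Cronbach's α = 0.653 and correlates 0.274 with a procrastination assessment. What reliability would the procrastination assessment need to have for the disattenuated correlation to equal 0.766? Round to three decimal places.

r_true = r_obs / √(r_xx · r_yy) ⇒ 0.766 = 0.274 / √(0.653 · r_yy).
√(0.653 · r_yy) = 0.274 / 0.766 = 0.3577; 0.653 · r_yy = 0.1279; r_yy = 0.1279 / 0.653 ≈ 0.196.

0.196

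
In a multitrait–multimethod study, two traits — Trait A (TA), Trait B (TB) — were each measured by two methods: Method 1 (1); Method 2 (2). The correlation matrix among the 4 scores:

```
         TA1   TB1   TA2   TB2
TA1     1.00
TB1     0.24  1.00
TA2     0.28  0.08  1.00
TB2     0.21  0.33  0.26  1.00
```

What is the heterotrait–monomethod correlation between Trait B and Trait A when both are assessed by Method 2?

Different traits, same method: r(TB2, TA2) = 0.26.

0.26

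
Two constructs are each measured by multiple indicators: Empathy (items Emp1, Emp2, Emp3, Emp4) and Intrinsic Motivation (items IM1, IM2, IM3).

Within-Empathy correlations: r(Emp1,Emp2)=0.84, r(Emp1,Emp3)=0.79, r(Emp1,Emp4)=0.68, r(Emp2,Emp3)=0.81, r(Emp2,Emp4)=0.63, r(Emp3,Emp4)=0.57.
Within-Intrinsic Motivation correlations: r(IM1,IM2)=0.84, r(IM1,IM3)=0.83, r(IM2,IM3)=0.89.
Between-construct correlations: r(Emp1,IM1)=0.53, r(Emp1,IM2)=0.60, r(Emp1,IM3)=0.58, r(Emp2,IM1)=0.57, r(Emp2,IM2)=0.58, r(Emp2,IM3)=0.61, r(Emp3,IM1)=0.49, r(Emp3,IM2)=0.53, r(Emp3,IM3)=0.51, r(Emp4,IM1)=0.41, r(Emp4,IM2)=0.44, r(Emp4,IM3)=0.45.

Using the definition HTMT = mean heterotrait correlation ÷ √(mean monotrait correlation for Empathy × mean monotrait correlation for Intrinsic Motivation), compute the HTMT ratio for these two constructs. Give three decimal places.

0.670

Mean between = 6.30/12 = 0.5250.
Mean within-Emp = 4.32/6 = 0.7200; mean within-IM = 2.56/3 = 0.8533.
Geometric mean = √(0.7200 × 0.8533) = 0.7838.
HTMT = 0.5250 / 0.7838 = 0.670.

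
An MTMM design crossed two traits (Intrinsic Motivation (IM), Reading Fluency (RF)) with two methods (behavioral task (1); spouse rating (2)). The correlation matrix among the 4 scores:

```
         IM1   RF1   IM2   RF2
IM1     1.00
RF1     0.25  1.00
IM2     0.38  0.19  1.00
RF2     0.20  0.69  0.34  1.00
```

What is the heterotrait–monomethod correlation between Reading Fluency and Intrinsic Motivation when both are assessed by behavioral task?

0.25

Different traits, same method: r(RF1, IM1) = 0.25.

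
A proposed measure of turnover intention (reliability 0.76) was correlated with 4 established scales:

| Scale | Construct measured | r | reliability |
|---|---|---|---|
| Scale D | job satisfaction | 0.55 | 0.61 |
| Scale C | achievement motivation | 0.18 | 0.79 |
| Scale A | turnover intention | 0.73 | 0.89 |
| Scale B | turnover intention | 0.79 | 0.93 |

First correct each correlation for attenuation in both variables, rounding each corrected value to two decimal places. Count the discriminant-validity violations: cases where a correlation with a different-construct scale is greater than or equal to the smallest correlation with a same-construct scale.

0

Disattenuated r (r / √(r_scale · r_new)):
  Scale D (disc): 0.55 / √(0.61·0.76) = 0.81
  Scale C (disc): 0.18 / √(0.79·0.76) = 0.23
  Scale A (conv): 0.73 / √(0.89·0.76) = 0.89
  Scale B (conv): 0.79 / √(0.93·0.76) = 0.94
Smallest convergent = 0.89. Discriminant values: 0.81, 0.23; count ≥ 0.89 → 0.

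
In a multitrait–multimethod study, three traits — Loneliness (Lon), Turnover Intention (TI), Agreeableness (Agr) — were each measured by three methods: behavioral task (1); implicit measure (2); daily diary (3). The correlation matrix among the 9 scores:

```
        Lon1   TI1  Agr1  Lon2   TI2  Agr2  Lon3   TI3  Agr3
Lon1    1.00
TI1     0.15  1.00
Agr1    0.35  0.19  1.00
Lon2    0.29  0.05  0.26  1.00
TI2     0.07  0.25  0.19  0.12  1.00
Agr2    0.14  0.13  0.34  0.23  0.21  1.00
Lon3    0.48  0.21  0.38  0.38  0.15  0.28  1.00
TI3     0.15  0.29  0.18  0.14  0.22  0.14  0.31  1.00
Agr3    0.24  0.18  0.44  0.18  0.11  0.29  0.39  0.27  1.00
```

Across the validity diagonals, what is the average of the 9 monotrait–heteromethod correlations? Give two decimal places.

0.33

Convergent values: 0.29, 0.48, 0.38, 0.25, 0.29, 0.22, 0.34, 0.44, 0.29; mean = 2.98/9 = 0.33.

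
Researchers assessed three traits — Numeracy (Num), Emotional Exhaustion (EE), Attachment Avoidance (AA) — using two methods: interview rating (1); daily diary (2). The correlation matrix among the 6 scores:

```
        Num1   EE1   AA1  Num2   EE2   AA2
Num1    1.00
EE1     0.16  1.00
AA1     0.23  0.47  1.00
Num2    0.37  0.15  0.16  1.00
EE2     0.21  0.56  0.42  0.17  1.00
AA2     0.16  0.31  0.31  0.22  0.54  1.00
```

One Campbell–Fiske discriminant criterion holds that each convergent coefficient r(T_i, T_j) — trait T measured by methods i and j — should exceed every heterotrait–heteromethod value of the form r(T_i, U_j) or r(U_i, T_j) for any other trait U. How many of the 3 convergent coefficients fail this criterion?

Checking each validity diagonal entry against its comparison values:
Num (methods 1·2): 0.37 vs {0.21, 0.15, 0.16, 0.16} → pass.
EE (methods 1·2): 0.56 vs {0.15, 0.21, 0.31, 0.42} → pass.
AA (methods 1·2): 0.31 vs {0.16, 0.16, 0.42, 0.31} → fail.
1 of 3 fail.

1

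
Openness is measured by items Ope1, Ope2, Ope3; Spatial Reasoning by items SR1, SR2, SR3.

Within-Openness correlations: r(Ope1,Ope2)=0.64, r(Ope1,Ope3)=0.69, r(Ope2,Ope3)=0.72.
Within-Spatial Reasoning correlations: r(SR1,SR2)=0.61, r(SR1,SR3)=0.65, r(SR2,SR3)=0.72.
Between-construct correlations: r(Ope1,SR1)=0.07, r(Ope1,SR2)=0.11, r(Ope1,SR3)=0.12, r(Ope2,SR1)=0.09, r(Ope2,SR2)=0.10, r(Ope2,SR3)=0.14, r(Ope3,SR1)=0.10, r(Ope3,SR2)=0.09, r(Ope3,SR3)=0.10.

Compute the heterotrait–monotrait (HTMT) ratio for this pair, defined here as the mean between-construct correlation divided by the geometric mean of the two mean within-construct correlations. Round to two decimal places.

Between-construct mean = 0.92/9 = 0.1022.
Mean within-Ope = 2.05/3 = 0.6833; mean within-SR = 1.98/3 = 0.6600.
Geometric mean = √(0.6833 × 0.6600) = 0.6715.
HTMT = 0.1022 / 0.6715 = 0.15.

0.15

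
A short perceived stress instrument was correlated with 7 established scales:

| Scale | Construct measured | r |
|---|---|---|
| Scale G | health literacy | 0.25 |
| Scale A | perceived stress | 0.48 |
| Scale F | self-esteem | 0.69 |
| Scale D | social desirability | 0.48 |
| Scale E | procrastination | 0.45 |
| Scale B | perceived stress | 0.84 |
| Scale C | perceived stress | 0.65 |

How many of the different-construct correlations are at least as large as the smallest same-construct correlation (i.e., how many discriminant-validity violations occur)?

Convergent (same construct = perceived stress): Scale A, Scale B, Scale C.
Smallest convergent = 0.48. Discriminant values: 0.25, 0.69, 0.48, 0.45; count ≥ 0.48 → 2.

2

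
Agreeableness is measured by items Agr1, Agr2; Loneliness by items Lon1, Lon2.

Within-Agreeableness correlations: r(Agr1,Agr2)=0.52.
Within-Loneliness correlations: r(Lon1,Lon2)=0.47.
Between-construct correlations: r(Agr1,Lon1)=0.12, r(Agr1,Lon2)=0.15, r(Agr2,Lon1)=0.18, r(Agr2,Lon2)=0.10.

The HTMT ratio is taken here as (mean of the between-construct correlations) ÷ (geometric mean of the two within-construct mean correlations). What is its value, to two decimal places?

0.28

Mean heterotrait r = 0.55/4 = 0.1375.
Mean within-Agr = 0.52/1 = 0.5200; mean within-Lon = 0.47/1 = 0.4700.
Geometric mean = √(0.5200 × 0.4700) = 0.4944.
HTMT = 0.1375 / 0.4944 = 0.28.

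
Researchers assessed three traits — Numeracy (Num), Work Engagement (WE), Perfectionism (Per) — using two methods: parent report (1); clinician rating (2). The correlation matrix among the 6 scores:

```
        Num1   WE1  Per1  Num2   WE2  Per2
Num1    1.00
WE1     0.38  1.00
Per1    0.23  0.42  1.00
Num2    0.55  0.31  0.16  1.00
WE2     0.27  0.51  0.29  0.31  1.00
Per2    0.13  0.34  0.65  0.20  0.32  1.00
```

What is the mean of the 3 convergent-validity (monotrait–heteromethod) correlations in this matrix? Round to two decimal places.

0.57

Convergent values: 0.55, 0.51, 0.65; mean = 1.71/3 = 0.57.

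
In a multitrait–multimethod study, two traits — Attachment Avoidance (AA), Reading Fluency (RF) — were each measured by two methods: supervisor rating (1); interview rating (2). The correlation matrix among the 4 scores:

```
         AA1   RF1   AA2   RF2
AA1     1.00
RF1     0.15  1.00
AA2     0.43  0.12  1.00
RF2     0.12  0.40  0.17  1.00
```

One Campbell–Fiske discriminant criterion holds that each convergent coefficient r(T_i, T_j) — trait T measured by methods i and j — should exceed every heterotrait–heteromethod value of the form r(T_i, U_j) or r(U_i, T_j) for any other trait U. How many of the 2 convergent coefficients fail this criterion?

Each convergent coefficient versus the relevant comparison correlations:
AA (methods 1·2): 0.43 vs {0.12, 0.12} → pass.
RF (methods 1·2): 0.40 vs {0.12, 0.12} → pass.
0 of 2 fail.

0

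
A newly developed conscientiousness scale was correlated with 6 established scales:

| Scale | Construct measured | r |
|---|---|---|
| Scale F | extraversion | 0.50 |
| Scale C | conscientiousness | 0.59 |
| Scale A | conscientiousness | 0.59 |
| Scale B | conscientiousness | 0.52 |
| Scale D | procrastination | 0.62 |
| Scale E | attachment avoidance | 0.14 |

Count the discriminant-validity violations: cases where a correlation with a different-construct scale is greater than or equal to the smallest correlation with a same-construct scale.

1

Convergent (same construct = conscientiousness): Scale C, Scale A, Scale B.
Smallest convergent = 0.52. Discriminant values: 0.50, 0.62, 0.14; count ≥ 0.52 → 1.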